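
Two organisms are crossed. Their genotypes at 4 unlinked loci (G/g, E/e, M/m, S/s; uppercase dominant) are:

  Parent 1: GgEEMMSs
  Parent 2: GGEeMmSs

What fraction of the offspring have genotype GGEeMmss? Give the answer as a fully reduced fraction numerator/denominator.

P(GGEeMmss) = 1/32

GgEEMMSs gametes: GEMS×4, GEMs×4, gEMS×4, gEMs×4
GGEeMmSs gametes: GEMS×2, GEMs×2, GEmS×2, GEms×2, GeMS×2, GeMs×2, GemS×2, Gems×2
GgEEMMSs×GGEeMmSs grid (16·16=256): GGEEMMSS=8 GGEEMMSs=16 GGEEMMss=8 GGEEMmSS=8 GGEEMmSs=16 GGEEMmss=8 GGEeMMSS=8 GGEeMMSs=16 GGEeMMss=8 GGEeMmSS=8 GGEeMmSs=16 GGEeMmss=8 GgEEMMSS=8 GgEEMMSs=16 GgEEMMss=8 GgEEMmSS=8 GgEEMmSs=16 GgEEMmss=8 GgEeMMSS=8 GgEeMMSs=16 GgEeMMss=8 GgEeMmSS=8 GgEeMmSs=16 GgEeMmss=8
GGEeMmss hits 8/256; gcd=8; 8÷8/256÷8 = 1/32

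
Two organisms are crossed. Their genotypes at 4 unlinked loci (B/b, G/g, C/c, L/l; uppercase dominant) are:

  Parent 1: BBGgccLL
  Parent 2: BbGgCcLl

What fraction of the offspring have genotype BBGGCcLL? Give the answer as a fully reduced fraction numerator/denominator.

P(BBGGCcLL) = 1/32

BBGgccLL gametes: BGcL×8, BgcL×8
BbGgCcLl gametes: BGCL×1, BGCl×1, BGcL×1, BGcl×1, BgCL×1, BgCl×1, BgcL×1, Bgcl×1, bGCL×1, bGCl×1, bGcL×1, bGcl×1, bgCL×1, bgCl×1, bgcL×1, bgcl×1
BBGgccLL×BbGgCcLl grid (16·16=256): BBGGCcLL=8 BBGGCcLl=8 BBGGccLL=8 BBGGccLl=8 BBGgCcLL=16 BBGgCcLl=16 BBGgccLL=16 BBGgccLl=16 BBggCcLL=8 BBggCcLl=8 BBggccLL=8 BBggccLl=8 BbGGCcLL=8 BbGGCcLl=8 BbGGccLL=8 BbGGccLl=8 BbGgCcLL=16 BbGgCcLl=16 BbGgccLL=16 BbGgccLl=16 BbggCcLL=8 BbggCcLl=8 BbggccLL=8 BbggccLl=8
BBGGCcLL hits 8/256; gcd=8; 8÷8/256÷8 = 1/32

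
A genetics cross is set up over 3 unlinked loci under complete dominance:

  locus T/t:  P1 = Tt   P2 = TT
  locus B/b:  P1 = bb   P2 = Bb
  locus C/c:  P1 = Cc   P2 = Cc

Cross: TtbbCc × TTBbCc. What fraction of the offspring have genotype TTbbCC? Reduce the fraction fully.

TtbbCc gametes: TbC×2, Tbc×2, tbC×2, tbc×2
TTBbCc gametes: TBC×2, TBc×2, TbC×2, Tbc×2
TtbbCc×TTBbCc grid (8·8=64): TTBbCC=4 TTBbCc=8 TTBbcc=4 TTbbCC=4 TTbbCc=8 TTbbcc=4 TtBbCC=4 TtBbCc=8 TtBbcc=4 TtbbCC=4 TtbbCc=8 Ttbbcc=4
TTbbCC hits 4/64; gcd=4; 4÷4/64÷4 = 1/16

P(TTbbCC) = 1/16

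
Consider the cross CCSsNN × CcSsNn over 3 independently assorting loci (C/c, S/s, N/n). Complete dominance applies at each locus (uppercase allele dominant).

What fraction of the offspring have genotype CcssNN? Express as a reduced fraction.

CCSsNN gametes: CSN×4, CsN×4
CcSsNn gametes: CSN×1, CSn×1, CsN×1, Csn×1, cSN×1, cSn×1, csN×1, csn×1
CCSsNN×CcSsNn grid (8·8=64): CCSSNN=4 CCSSNn=4 CCSsNN=8 CCSsNn=8 CCssNN=4 CCssNn=4 CcSSNN=4 CcSSNn=4 CcSsNN=8 CcSsNn=8 CcssNN=4 CcssNn=4
CcssNN hits 4/64; gcd=4; 4÷4/64÷4 = 1/16

P(CcssNN) = 1/16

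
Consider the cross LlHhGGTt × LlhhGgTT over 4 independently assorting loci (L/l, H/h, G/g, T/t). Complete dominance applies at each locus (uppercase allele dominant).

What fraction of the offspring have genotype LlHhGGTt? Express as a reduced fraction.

P(LlHhGGTt) = 1/16

LlHhGGTt gametes: LHGT×2, LHGt×2, LhGT×2, LhGt×2, lHGT×2, lHGt×2, lhGT×2, lhGt×2
LlhhGgTT gametes: LhGT×4, LhgT×4, lhGT×4, lhgT×4
LlHhGGTt×LlhhGgTT grid (16·16=256): LLHhGGTT=8 LLHhGGTt=8 LLHhGgTT=8 LLHhGgTt=8 LLhhGGTT=8 LLhhGGTt=8 LLhhGgTT=8 LLhhGgTt=8 LlHhGGTT=16 LlHhGGTt=16 LlHhGgTT=16 LlHhGgTt=16 LlhhGGTT=16 LlhhGGTt=16 LlhhGgTT=16 LlhhGgTt=16 llHhGGTT=8 llHhGGTt=8 llHhGgTT=8 llHhGgTt=8 llhhGGTT=8 llhhGGTt=8 llhhGgTT=8 llhhGgTt=8
LlHhGGTt hits 16/256; gcd=16; 16÷16/256÷16 = 1/16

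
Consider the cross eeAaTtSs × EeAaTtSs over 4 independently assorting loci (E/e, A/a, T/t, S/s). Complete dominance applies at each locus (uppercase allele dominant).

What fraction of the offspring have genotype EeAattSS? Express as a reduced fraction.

eeAaTtSs gametes: eATS×2, eATs×2, eAtS×2, eAts×2, eaTS×2, eaTs×2, eatS×2, eats×2
EeAaTtSs gametes: EATS×1, EATs×1, EAtS×1, EAts×1, EaTS×1, EaTs×1, EatS×1, Eats×1, eATS×1, eATs×1, eAtS×1, eAts×1, eaTS×1, eaTs×1, eatS×1, eats×1
eeAaTtSs×EeAaTtSs grid (16·16=256): EeAATTSS=2 EeAATTSs=4 EeAATTss=2 EeAATtSS=4 EeAATtSs=8 EeAATtss=4 EeAAttSS=2 EeAAttSs=4 EeAAttss=2 EeAaTTSS=4 EeAaTTSs=8 EeAaTTss=4 EeAaTtSS=8 EeAaTtSs=16 EeAaTtss=8 EeAattSS=4 EeAattSs=8 EeAattss=4 EeaaTTSS=2 EeaaTTSs=4 EeaaTTss=2 EeaaTtSS=4 EeaaTtSs=8 EeaaTtss=4 EeaattSS=2 EeaattSs=4 Eeaattss=2 eeAATTSS=2 eeAATTSs=4 eeAATTss=2 eeAATtSS=4 eeAATtSs=8 eeAATtss=4 eeAAttSS=2 eeAAttSs=4 eeAAttss=2 eeAaTTSS=4 eeAaTTSs=8 eeAaTTss=4 eeAaTtSS=8 eeAaTtSs=16 eeAaTtss=8 eeAattSS=4 eeAattSs=8 eeAattss=4 eeaaTTSS=2 eeaaTTSs=4 eeaaTTss=2 eeaaTtSS=4 eeaaTtSs=8 eeaaTtss=4 eeaattSS=2 eeaattSs=4 eeaattss=2
EeAattSS hits 4/256; gcd=4; 4÷4/256÷4 = 1/64

P(EeAattSS) = 1/64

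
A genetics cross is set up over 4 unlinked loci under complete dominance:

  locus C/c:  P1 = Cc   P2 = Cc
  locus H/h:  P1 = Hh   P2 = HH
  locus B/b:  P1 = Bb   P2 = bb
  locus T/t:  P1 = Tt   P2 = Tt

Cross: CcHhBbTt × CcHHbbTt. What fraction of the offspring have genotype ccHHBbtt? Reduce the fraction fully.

CcHhBbTt gametes: CHBT×1, CHBt×1, CHbT×1, CHbt×1, ChBT×1, ChBt×1, ChbT×1, Chbt×1, cHBT×1, cHBt×1, cHbT×1, cHbt×1, chBT×1, chBt×1, chbT×1, chbt×1
CcHHbbTt gametes: CHbT×4, CHbt×4, cHbT×4, cHbt×4
CcHhBbTt×CcHHbbTt grid (16·16=256): CCHHBbTT=4 CCHHBbTt=8 CCHHBbtt=4 CCHHbbTT=4 CCHHbbTt=8 CCHHbbtt=4 CCHhBbTT=4 CCHhBbTt=8 CCHhBbtt=4 CCHhbbTT=4 CCHhbbTt=8 CCHhbbtt=4 CcHHBbTT=8 CcHHBbTt=16 CcHHBbtt=8 CcHHbbTT=8 CcHHbbTt=16 CcHHbbtt=8 CcHhBbTT=8 CcHhBbTt=16 CcHhBbtt=8 CcHhbbTT=8 CcHhbbTt=16 CcHhbbtt=8 ccHHBbTT=4 ccHHBbTt=8 ccHHBbtt=4 ccHHbbTT=4 ccHHbbTt=8 ccHHbbtt=4 ccHhBbTT=4 ccHhBbTt=8 ccHhBbtt=4 ccHhbbTT=4 ccHhbbTt=8 ccHhbbtt=4
ccHHBbtt hits 4/256; gcd=4; 4÷4/256÷4 = 1/64

P(ccHHBbtt) = 1/64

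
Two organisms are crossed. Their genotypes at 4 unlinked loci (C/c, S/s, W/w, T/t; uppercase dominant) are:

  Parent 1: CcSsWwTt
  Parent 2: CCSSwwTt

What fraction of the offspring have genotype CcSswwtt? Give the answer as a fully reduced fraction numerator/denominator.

P(CcSswwtt) = 1/32

CcSsWwTt gametes: CSWT×1, CSWt×1, CSwT×1, CSwt×1, CsWT×1, CsWt×1, CswT×1, Cswt×1, cSWT×1, cSWt×1, cSwT×1, cSwt×1, csWT×1, csWt×1, cswT×1, cswt×1
CCSSwwTt gametes: CSwT×8, CSwt×8
CcSsWwTt×CCSSwwTt grid (16·16=256): CCSSWwTT=8 CCSSWwTt=16 CCSSWwtt=8 CCSSwwTT=8 CCSSwwTt=16 CCSSwwtt=8 CCSsWwTT=8 CCSsWwTt=16 CCSsWwtt=8 CCSswwTT=8 CCSswwTt=16 CCSswwtt=8 CcSSWwTT=8 CcSSWwTt=16 CcSSWwtt=8 CcSSwwTT=8 CcSSwwTt=16 CcSSwwtt=8 CcSsWwTT=8 CcSsWwTt=16 CcSsWwtt=8 CcSswwTT=8 CcSswwTt=16 CcSswwtt=8
CcSswwtt hits 8/256; gcd=8; 8÷8/256÷8 = 1/32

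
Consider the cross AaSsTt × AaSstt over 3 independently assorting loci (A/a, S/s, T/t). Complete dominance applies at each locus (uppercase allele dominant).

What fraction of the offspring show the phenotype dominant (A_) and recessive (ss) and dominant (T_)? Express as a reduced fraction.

P(A_ ss T_) = 3/32

AaSsTt gametes: AST×1, ASt×1, AsT×1, Ast×1, aST×1, aSt×1, asT×1, ast×1
AaSstt gametes: ASt×2, Ast×2, aSt×2, ast×2
AaSsTt×AaSstt grid (8·8=64): AASSTt=2 AASStt=2 AASsTt=4 AASstt=4 AAssTt=2 AAsstt=2 AaSSTt=4 AaSStt=4 AaSsTt=8 AaSstt=8 AassTt=4 Aasstt=4 aaSSTt=2 aaSStt=2 aaSsTt=4 aaSstt=4 aassTt=2 aasstt=2
A_ ss T_ hits 6/64; gcd=2; 6÷2/64÷2 = 3/32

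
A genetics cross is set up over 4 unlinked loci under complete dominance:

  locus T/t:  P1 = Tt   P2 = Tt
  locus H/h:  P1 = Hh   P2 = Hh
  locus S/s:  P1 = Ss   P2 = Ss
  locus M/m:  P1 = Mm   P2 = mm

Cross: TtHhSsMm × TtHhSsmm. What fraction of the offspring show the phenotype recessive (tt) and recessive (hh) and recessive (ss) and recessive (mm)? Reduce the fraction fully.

P(tt hh ss mm) = 1/128

TtHhSsMm gametes: THSM×1, THSm×1, THsM×1, THsm×1, ThSM×1, ThSm×1, ThsM×1, Thsm×1, tHSM×1, tHSm×1, tHsM×1, tHsm×1, thSM×1, thSm×1, thsM×1, thsm×1
TtHhSsmm gametes: THSm×2, THsm×2, ThSm×2, Thsm×2, tHSm×2, tHsm×2, thSm×2, thsm×2
TtHhSsMm×TtHhSsmm grid (16·16=256): TTHHSSMm=2 TTHHSSmm=2 TTHHSsMm=4 TTHHSsmm=4 TTHHssMm=2 TTHHssmm=2 TTHhSSMm=4 TTHhSSmm=4 TTHhSsMm=8 TTHhSsmm=8 TTHhssMm=4 TTHhssmm=4 TThhSSMm=2 TThhSSmm=2 TThhSsMm=4 TThhSsmm=4 TThhssMm=2 TThhssmm=2 TtHHSSMm=4 TtHHSSmm=4 TtHHSsMm=8 TtHHSsmm=8 TtHHssMm=4 TtHHssmm=4 TtHhSSMm=8 TtHhSSmm=8 TtHhSsMm=16 TtHhSsmm=16 TtHhssMm=8 TtHhssmm=8 TthhSSMm=4 TthhSSmm=4 TthhSsMm=8 TthhSsmm=8 TthhssMm=4 Tthhssmm=4 ttHHSSMm=2 ttHHSSmm=2 ttHHSsMm=4 ttHHSsmm=4 ttHHssMm=2 ttHHssmm=2 ttHhSSMm=4 ttHhSSmm=4 ttHhSsMm=8 ttHhSsmm=8 ttHhssMm=4 ttHhssmm=4 tthhSSMm=2 tthhSSmm=2 tthhSsMm=4 tthhSsmm=4 tthhssMm=2 tthhssmm=2
tt hh ss mm hits 2/256; gcd=2; 2÷2/256÷2 = 1/128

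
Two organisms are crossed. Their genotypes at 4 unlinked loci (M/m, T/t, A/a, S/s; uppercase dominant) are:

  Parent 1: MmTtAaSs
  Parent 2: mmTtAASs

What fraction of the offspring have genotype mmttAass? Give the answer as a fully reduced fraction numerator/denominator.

P(mmttAass) = 1/64

MmTtAaSs gametes: MTAS×1, MTAs×1, MTaS×1, MTas×1, MtAS×1, MtAs×1, MtaS×1, Mtas×1, mTAS×1, mTAs×1, mTaS×1, mTas×1, mtAS×1, mtAs×1, mtaS×1, mtas×1
mmTtAASs gametes: mTAS×4, mTAs×4, mtAS×4, mtAs×4
MmTtAaSs×mmTtAASs grid (16·16=256): MmTTAASS=4 MmTTAASs=8 MmTTAAss=4 MmTTAaSS=4 MmTTAaSs=8 MmTTAass=4 MmTtAASS=8 MmTtAASs=16 MmTtAAss=8 MmTtAaSS=8 MmTtAaSs=16 MmTtAass=8 MmttAASS=4 MmttAASs=8 MmttAAss=4 MmttAaSS=4 MmttAaSs=8 MmttAass=4 mmTTAASS=4 mmTTAASs=8 mmTTAAss=4 mmTTAaSS=4 mmTTAaSs=8 mmTTAass=4 mmTtAASS=8 mmTtAASs=16 mmTtAAss=8 mmTtAaSS=8 mmTtAaSs=16 mmTtAass=8 mmttAASS=4 mmttAASs=8 mmttAAss=4 mmttAaSS=4 mmttAaSs=8 mmttAass=4
mmttAass hits 4/256; gcd=4; 4÷4/256÷4 = 1/64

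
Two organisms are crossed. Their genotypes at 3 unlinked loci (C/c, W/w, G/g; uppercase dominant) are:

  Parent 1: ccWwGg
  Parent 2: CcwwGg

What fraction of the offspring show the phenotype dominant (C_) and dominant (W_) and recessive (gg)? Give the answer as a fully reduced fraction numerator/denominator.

ccWwGg gametes: cWG×2, cWg×2, cwG×2, cwg×2
CcwwGg gametes: CwG×2, Cwg×2, cwG×2, cwg×2
ccWwGg×CcwwGg grid (8·8=64): CcWwGG=4 CcWwGg=8 CcWwgg=4 CcwwGG=4 CcwwGg=8 Ccwwgg=4 ccWwGG=4 ccWwGg=8 ccWwgg=4 ccwwGG=4 ccwwGg=8 ccwwgg=4
C_ W_ gg hits 4/64; gcd=4; 4÷4/64÷4 = 1/16

P(C_ W_ gg) = 1/16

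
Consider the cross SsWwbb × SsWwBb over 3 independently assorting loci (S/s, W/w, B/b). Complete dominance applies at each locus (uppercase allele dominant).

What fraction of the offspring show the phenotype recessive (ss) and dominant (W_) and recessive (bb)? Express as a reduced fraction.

P(ss W_ bb) = 3/32

SsWwbb gametes: SWb×2, Swb×2, sWb×2, swb×2
SsWwBb gametes: SWB×1, SWb×1, SwB×1, Swb×1, sWB×1, sWb×1, swB×1, swb×1
SsWwbb×SsWwBb grid (8·8=64): SSWWBb=2 SSWWbb=2 SSWwBb=4 SSWwbb=4 SSwwBb=2 SSwwbb=2 SsWWBb=4 SsWWbb=4 SsWwBb=8 SsWwbb=8 SswwBb=4 Sswwbb=4 ssWWBb=2 ssWWbb=2 ssWwBb=4 ssWwbb=4 sswwBb=2 sswwbb=2
ss W_ bb hits 6/64; gcd=2; 6÷2/64÷2 = 3/32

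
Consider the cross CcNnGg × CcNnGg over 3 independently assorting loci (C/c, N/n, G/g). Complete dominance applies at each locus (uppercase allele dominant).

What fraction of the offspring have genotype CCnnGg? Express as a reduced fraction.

P(CCnnGg) = 1/32

CcNnGg gametes: CNG×1, CNg×1, CnG×1, Cng×1, cNG×1, cNg×1, cnG×1, cng×1
CcNnGg gametes: CNG×1, CNg×1, CnG×1, Cng×1, cNG×1, cNg×1, cnG×1, cng×1
CcNnGg×CcNnGg grid (8·8=64): CCNNGG=1 CCNNGg=2 CCNNgg=1 CCNnGG=2 CCNnGg=4 CCNngg=2 CCnnGG=1 CCnnGg=2 CCnngg=1 CcNNGG=2 CcNNGg=4 CcNNgg=2 CcNnGG=4 CcNnGg=8 CcNngg=4 CcnnGG=2 CcnnGg=4 Ccnngg=2 ccNNGG=1 ccNNGg=2 ccNNgg=1 ccNnGG=2 ccNnGg=4 ccNngg=2 ccnnGG=1 ccnnGg=2 ccnngg=1
CCnnGg hits 2/64; gcd=2; 2÷2/64÷2 = 1/32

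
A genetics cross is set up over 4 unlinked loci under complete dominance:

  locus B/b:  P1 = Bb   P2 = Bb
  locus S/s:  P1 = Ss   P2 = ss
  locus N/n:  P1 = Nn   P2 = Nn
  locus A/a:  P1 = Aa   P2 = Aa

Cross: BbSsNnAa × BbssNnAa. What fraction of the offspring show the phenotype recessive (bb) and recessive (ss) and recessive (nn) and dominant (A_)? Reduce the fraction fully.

P(bb ss nn A_) = 3/128

BbSsNnAa gametes: BSNA×1, BSNa×1, BSnA×1, BSna×1, BsNA×1, BsNa×1, BsnA×1, Bsna×1, bSNA×1, bSNa×1, bSnA×1, bSna×1, bsNA×1, bsNa×1, bsnA×1, bsna×1
BbssNnAa gametes: BsNA×2, BsNa×2, BsnA×2, Bsna×2, bsNA×2, bsNa×2, bsnA×2, bsna×2
BbSsNnAa×BbssNnAa grid (16·16=256): BBSsNNAA=2 BBSsNNAa=4 BBSsNNaa=2 BBSsNnAA=4 BBSsNnAa=8 BBSsNnaa=4 BBSsnnAA=2 BBSsnnAa=4 BBSsnnaa=2 BBssNNAA=2 BBssNNAa=4 BBssNNaa=2 BBssNnAA=4 BBssNnAa=8 BBssNnaa=4 BBssnnAA=2 BBssnnAa=4 BBssnnaa=2 BbSsNNAA=4 BbSsNNAa=8 BbSsNNaa=4 BbSsNnAA=8 BbSsNnAa=16 BbSsNnaa=8 BbSsnnAA=4 BbSsnnAa=8 BbSsnnaa=4 BbssNNAA=4 BbssNNAa=8 BbssNNaa=4 BbssNnAA=8 BbssNnAa=16 BbssNnaa=8 BbssnnAA=4 BbssnnAa=8 Bbssnnaa=4 bbSsNNAA=2 bbSsNNAa=4 bbSsNNaa=2 bbSsNnAA=4 bbSsNnAa=8 bbSsNnaa=4 bbSsnnAA=2 bbSsnnAa=4 bbSsnnaa=2 bbssNNAA=2 bbssNNAa=4 bbssNNaa=2 bbssNnAA=4 bbssNnAa=8 bbssNnaa=4 bbssnnAA=2 bbssnnAa=4 bbssnnaa=2
bb ss nn A_ hits 6/256; gcd=2; 6÷2/256÷2 = 3/128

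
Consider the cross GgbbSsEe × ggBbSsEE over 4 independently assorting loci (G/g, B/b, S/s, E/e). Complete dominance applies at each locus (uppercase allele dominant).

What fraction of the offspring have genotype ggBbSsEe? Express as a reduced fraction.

P(ggBbSsEe) = 1/16

GgbbSsEe gametes: GbSE×2, GbSe×2, GbsE×2, Gbse×2, gbSE×2, gbSe×2, gbsE×2, gbse×2
ggBbSsEE gametes: gBSE×4, gBsE×4, gbSE×4, gbsE×4
GgbbSsEe×ggBbSsEE grid (16·16=256): GgBbSSEE=8 GgBbSSEe=8 GgBbSsEE=16 GgBbSsEe=16 GgBbssEE=8 GgBbssEe=8 GgbbSSEE=8 GgbbSSEe=8 GgbbSsEE=16 GgbbSsEe=16 GgbbssEE=8 GgbbssEe=8 ggBbSSEE=8 ggBbSSEe=8 ggBbSsEE=16 ggBbSsEe=16 ggBbssEE=8 ggBbssEe=8 ggbbSSEE=8 ggbbSSEe=8 ggbbSsEE=16 ggbbSsEe=16 ggbbssEE=8 ggbbssEe=8
ggBbSsEe hits 16/256; gcd=16; 16÷16/256÷16 = 1/16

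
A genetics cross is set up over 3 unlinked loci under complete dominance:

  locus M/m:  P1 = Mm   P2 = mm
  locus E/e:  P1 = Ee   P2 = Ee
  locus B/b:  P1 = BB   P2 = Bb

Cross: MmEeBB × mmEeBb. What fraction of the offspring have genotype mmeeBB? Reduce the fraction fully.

P(mmeeBB) = 1/16

MmEeBB gametes: MEB×2, MeB×2, mEB×2, meB×2
mmEeBb gametes: mEB×2, mEb×2, meB×2, meb×2
MmEeBB×mmEeBb grid (8·8=64): MmEEBB=4 MmEEBb=4 MmEeBB=8 MmEeBb=8 MmeeBB=4 MmeeBb=4 mmEEBB=4 mmEEBb=4 mmEeBB=8 mmEeBb=8 mmeeBB=4 mmeeBb=4
mmeeBB hits 4/64; gcd=4; 4÷4/64÷4 = 1/16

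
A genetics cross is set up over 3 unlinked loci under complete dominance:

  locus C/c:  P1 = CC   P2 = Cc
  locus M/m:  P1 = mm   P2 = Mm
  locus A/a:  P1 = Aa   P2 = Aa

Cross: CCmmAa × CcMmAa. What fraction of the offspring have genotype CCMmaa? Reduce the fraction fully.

P(CCMmaa) = 1/16

CCmmAa gametes: CmA×4, Cma×4
CcMmAa gametes: CMA×1, CMa×1, CmA×1, Cma×1, cMA×1, cMa×1, cmA×1, cma×1
CCmmAa×CcMmAa grid (8·8=64): CCMmAA=4 CCMmAa=8 CCMmaa=4 CCmmAA=4 CCmmAa=8 CCmmaa=4 CcMmAA=4 CcMmAa=8 CcMmaa=4 CcmmAA=4 CcmmAa=8 Ccmmaa=4
CCMmaa hits 4/64; gcd=4; 4÷4/64÷4 = 1/16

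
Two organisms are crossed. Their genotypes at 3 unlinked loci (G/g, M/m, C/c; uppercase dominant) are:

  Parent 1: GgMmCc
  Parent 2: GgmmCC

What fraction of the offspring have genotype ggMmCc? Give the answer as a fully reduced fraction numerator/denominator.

GgMmCc gametes: GMC×1, GMc×1, GmC×1, Gmc×1, gMC×1, gMc×1, gmC×1, gmc×1
GgmmCC gametes: GmC×4, gmC×4
GgMmCc×GgmmCC grid (8·8=64): GGMmCC=4 GGMmCc=4 GGmmCC=4 GGmmCc=4 GgMmCC=8 GgMmCc=8 GgmmCC=8 GgmmCc=8 ggMmCC=4 ggMmCc=4 ggmmCC=4 ggmmCc=4
ggMmCc hits 4/64; gcd=4; 4÷4/64÷4 = 1/16

P(ggMmCc) = 1/16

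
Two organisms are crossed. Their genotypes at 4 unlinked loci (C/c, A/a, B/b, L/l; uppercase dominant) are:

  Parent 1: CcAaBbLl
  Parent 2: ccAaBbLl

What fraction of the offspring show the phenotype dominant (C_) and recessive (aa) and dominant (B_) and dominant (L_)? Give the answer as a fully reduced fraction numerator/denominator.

CcAaBbLl gametes: CABL×1, CABl×1, CAbL×1, CAbl×1, CaBL×1, CaBl×1, CabL×1, Cabl×1, cABL×1, cABl×1, cAbL×1, cAbl×1, caBL×1, caBl×1, cabL×1, cabl×1
ccAaBbLl gametes: cABL×2, cABl×2, cAbL×2, cAbl×2, caBL×2, caBl×2, cabL×2, cabl×2
CcAaBbLl×ccAaBbLl grid (16·16=256): CcAABBLL=2 CcAABBLl=4 CcAABBll=2 CcAABbLL=4 CcAABbLl=8 CcAABbll=4 CcAAbbLL=2 CcAAbbLl=4 CcAAbbll=2 CcAaBBLL=4 CcAaBBLl=8 CcAaBBll=4 CcAaBbLL=8 CcAaBbLl=16 CcAaBbll=8 CcAabbLL=4 CcAabbLl=8 CcAabbll=4 CcaaBBLL=2 CcaaBBLl=4 CcaaBBll=2 CcaaBbLL=4 CcaaBbLl=8 CcaaBbll=4 CcaabbLL=2 CcaabbLl=4 Ccaabbll=2 ccAABBLL=2 ccAABBLl=4 ccAABBll=2 ccAABbLL=4 ccAABbLl=8 ccAABbll=4 ccAAbbLL=2 ccAAbbLl=4 ccAAbbll=2 ccAaBBLL=4 ccAaBBLl=8 ccAaBBll=4 ccAaBbLL=8 ccAaBbLl=16 ccAaBbll=8 ccAabbLL=4 ccAabbLl=8 ccAabbll=4 ccaaBBLL=2 ccaaBBLl=4 ccaaBBll=2 ccaaBbLL=4 ccaaBbLl=8 ccaaBbll=4 ccaabbLL=2 ccaabbLl=4 ccaabbll=2
C_ aa B_ L_ hits 18/256; gcd=2; 18÷2/256÷2 = 9/128

P(C_ aa B_ L_) = 9/128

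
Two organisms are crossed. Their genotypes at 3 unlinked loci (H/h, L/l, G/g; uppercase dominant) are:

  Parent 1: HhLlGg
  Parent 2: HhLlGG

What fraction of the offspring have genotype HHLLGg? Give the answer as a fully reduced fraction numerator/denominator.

HhLlGg gametes: HLG×1, HLg×1, HlG×1, Hlg×1, hLG×1, hLg×1, hlG×1, hlg×1
HhLlGG gametes: HLG×2, HlG×2, hLG×2, hlG×2
HhLlGg×HhLlGG grid (8·8=64): HHLLGG=2 HHLLGg=2 HHLlGG=4 HHLlGg=4 HHllGG=2 HHllGg=2 HhLLGG=4 HhLLGg=4 HhLlGG=8 HhLlGg=8 HhllGG=4 HhllGg=4 hhLLGG=2 hhLLGg=2 hhLlGG=4 hhLlGg=4 hhllGG=2 hhllGg=2
HHLLGg hits 2/64; gcd=2; 2÷2/64÷2 = 1/32

P(HHLLGg) = 1/32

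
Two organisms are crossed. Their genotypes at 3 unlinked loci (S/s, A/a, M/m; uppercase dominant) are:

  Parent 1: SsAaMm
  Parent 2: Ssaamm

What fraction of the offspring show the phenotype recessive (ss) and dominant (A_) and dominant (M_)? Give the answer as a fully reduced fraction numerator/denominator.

P(ss A_ M_) = 1/16

SsAaMm gametes: SAM×1, SAm×1, SaM×1, Sam×1, sAM×1, sAm×1, saM×1, sam×1
Ssaamm gametes: Sam×4, sam×4
SsAaMm×Ssaamm grid (8·8=64): SSAaMm=4 SSAamm=4 SSaaMm=4 SSaamm=4 SsAaMm=8 SsAamm=8 SsaaMm=8 Ssaamm=8 ssAaMm=4 ssAamm=4 ssaaMm=4 ssaamm=4
ss A_ M_ hits 4/64; gcd=4; 4÷4/64÷4 = 1/16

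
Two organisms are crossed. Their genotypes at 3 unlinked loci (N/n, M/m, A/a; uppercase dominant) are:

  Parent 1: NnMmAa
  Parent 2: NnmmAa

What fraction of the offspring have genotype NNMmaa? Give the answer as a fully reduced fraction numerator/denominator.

P(NNMmaa) = 1/32

NnMmAa gametes: NMA×1, NMa×1, NmA×1, Nma×1, nMA×1, nMa×1, nmA×1, nma×1
NnmmAa gametes: NmA×2, Nma×2, nmA×2, nma×2
NnMmAa×NnmmAa grid (8·8=64): NNMmAA=2 NNMmAa=4 NNMmaa=2 NNmmAA=2 NNmmAa=4 NNmmaa=2 NnMmAA=4 NnMmAa=8 NnMmaa=4 NnmmAA=4 NnmmAa=8 Nnmmaa=4 nnMmAA=2 nnMmAa=4 nnMmaa=2 nnmmAA=2 nnmmAa=4 nnmmaa=2
NNMmaa hits 2/64; gcd=2; 2÷2/64÷2 = 1/32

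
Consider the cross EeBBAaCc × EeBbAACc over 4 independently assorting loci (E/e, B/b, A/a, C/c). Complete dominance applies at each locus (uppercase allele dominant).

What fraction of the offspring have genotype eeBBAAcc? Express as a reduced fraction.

EeBBAaCc gametes: EBAC×2, EBAc×2, EBaC×2, EBac×2, eBAC×2, eBAc×2, eBaC×2, eBac×2
EeBbAACc gametes: EBAC×2, EBAc×2, EbAC×2, EbAc×2, eBAC×2, eBAc×2, ebAC×2, ebAc×2
EeBBAaCc×EeBbAACc grid (16·16=256): EEBBAACC=4 EEBBAACc=8 EEBBAAcc=4 EEBBAaCC=4 EEBBAaCc=8 EEBBAacc=4 EEBbAACC=4 EEBbAACc=8 EEBbAAcc=4 EEBbAaCC=4 EEBbAaCc=8 EEBbAacc=4 EeBBAACC=8 EeBBAACc=16 EeBBAAcc=8 EeBBAaCC=8 EeBBAaCc=16 EeBBAacc=8 EeBbAACC=8 EeBbAACc=16 EeBbAAcc=8 EeBbAaCC=8 EeBbAaCc=16 EeBbAacc=8 eeBBAACC=4 eeBBAACc=8 eeBBAAcc=4 eeBBAaCC=4 eeBBAaCc=8 eeBBAacc=4 eeBbAACC=4 eeBbAACc=8 eeBbAAcc=4 eeBbAaCC=4 eeBbAaCc=8 eeBbAacc=4
eeBBAAcc hits 4/256; gcd=4; 4÷4/256÷4 = 1/64

P(eeBBAAcc) = 1/64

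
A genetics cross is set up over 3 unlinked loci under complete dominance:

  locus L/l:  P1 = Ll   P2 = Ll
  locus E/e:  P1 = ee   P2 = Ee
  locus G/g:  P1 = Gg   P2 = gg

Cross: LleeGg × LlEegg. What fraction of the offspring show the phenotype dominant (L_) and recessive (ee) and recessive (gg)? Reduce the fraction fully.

LleeGg gametes: LeG×2, Leg×2, leG×2, leg×2
LlEegg gametes: LEg×2, Leg×2, lEg×2, leg×2
LleeGg×LlEegg grid (8·8=64): LLEeGg=4 LLEegg=4 LLeeGg=4 LLeegg=4 LlEeGg=8 LlEegg=8 LleeGg=8 Lleegg=8 llEeGg=4 llEegg=4 lleeGg=4 lleegg=4
L_ ee gg hits 12/64; gcd=4; 12÷4/64÷4 = 3/16

P(L_ ee gg) = 3/16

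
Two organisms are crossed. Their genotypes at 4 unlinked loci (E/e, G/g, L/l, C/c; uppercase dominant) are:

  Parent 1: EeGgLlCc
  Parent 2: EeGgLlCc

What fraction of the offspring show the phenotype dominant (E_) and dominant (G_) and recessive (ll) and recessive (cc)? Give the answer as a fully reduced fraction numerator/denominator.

EeGgLlCc gametes: EGLC×1, EGLc×1, EGlC×1, EGlc×1, EgLC×1, EgLc×1, EglC×1, Eglc×1, eGLC×1, eGLc×1, eGlC×1, eGlc×1, egLC×1, egLc×1, eglC×1, eglc×1
EeGgLlCc gametes: EGLC×1, EGLc×1, EGlC×1, EGlc×1, EgLC×1, EgLc×1, EglC×1, Eglc×1, eGLC×1, eGLc×1, eGlC×1, eGlc×1, egLC×1, egLc×1, eglC×1, eglc×1
EeGgLlCc×EeGgLlCc grid (16·16=256): EEGGLLCC=1 EEGGLLCc=2 EEGGLLcc=1 EEGGLlCC=2 EEGGLlCc=4 EEGGLlcc=2 EEGGllCC=1 EEGGllCc=2 EEGGllcc=1 EEGgLLCC=2 EEGgLLCc=4 EEGgLLcc=2 EEGgLlCC=4 EEGgLlCc=8 EEGgLlcc=4 EEGgllCC=2 EEGgllCc=4 EEGgllcc=2 EEggLLCC=1 EEggLLCc=2 EEggLLcc=1 EEggLlCC=2 EEggLlCc=4 EEggLlcc=2 EEggllCC=1 EEggllCc=2 EEggllcc=1 EeGGLLCC=2 EeGGLLCc=4 EeGGLLcc=2 EeGGLlCC=4 EeGGLlCc=8 EeGGLlcc=4 EeGGllCC=2 EeGGllCc=4 EeGGllcc=2 EeGgLLCC=4 EeGgLLCc=8 EeGgLLcc=4 EeGgLlCC=8 EeGgLlCc=16 EeGgLlcc=8 EeGgllCC=4 EeGgllCc=8 EeGgllcc=4 EeggLLCC=2 EeggLLCc=4 EeggLLcc=2 EeggLlCC=4 EeggLlCc=8 EeggLlcc=4 EeggllCC=2 EeggllCc=4 Eeggllcc=2 eeGGLLCC=1 eeGGLLCc=2 eeGGLLcc=1 eeGGLlCC=2 eeGGLlCc=4 eeGGLlcc=2 eeGGllCC=1 eeGGllCc=2 eeGGllcc=1 eeGgLLCC=2 eeGgLLCc=4 eeGgLLcc=2 eeGgLlCC=4 eeGgLlCc=8 eeGgLlcc=4 eeGgllCC=2 eeGgllCc=4 eeGgllcc=2 eeggLLCC=1 eeggLLCc=2 eeggLLcc=1 eeggLlCC=2 eeggLlCc=4 eeggLlcc=2 eeggllCC=1 eeggllCc=2 eeggllcc=1
E_ G_ ll cc hits 9/256; gcd=1; 9÷1/256÷1 = 9/256

P(E_ G_ ll cc) = 9/256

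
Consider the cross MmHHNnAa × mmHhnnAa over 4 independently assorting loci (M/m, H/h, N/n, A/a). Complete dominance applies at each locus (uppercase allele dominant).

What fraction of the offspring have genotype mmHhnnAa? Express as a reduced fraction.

MmHHNnAa gametes: MHNA×2, MHNa×2, MHnA×2, MHna×2, mHNA×2, mHNa×2, mHnA×2, mHna×2
mmHhnnAa gametes: mHnA×4, mHna×4, mhnA×4, mhna×4
MmHHNnAa×mmHhnnAa grid (16·16=256): MmHHNnAA=8 MmHHNnAa=16 MmHHNnaa=8 MmHHnnAA=8 MmHHnnAa=16 MmHHnnaa=8 MmHhNnAA=8 MmHhNnAa=16 MmHhNnaa=8 MmHhnnAA=8 MmHhnnAa=16 MmHhnnaa=8 mmHHNnAA=8 mmHHNnAa=16 mmHHNnaa=8 mmHHnnAA=8 mmHHnnAa=16 mmHHnnaa=8 mmHhNnAA=8 mmHhNnAa=16 mmHhNnaa=8 mmHhnnAA=8 mmHhnnAa=16 mmHhnnaa=8
mmHhnnAa hits 16/256; gcd=16; 16÷16/256÷16 = 1/16

P(mmHhnnAa) = 1/16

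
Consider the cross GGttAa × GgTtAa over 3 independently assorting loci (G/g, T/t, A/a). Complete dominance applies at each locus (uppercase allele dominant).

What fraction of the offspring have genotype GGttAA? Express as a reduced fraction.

GGttAa gametes: GtA×4, Gta×4
GgTtAa gametes: GTA×1, GTa×1, GtA×1, Gta×1, gTA×1, gTa×1, gtA×1, gta×1
GGttAa×GgTtAa grid (8·8=64): GGTtAA=4 GGTtAa=8 GGTtaa=4 GGttAA=4 GGttAa=8 GGttaa=4 GgTtAA=4 GgTtAa=8 GgTtaa=4 GgttAA=4 GgttAa=8 Ggttaa=4
GGttAA hits 4/64; gcd=4; 4÷4/64÷4 = 1/16

P(GGttAA) = 1/16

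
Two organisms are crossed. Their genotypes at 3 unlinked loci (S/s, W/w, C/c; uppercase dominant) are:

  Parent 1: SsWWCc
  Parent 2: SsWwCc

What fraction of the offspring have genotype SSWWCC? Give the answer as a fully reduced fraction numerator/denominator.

SsWWCc gametes: SWC×2, SWc×2, sWC×2, sWc×2
SsWwCc gametes: SWC×1, SWc×1, SwC×1, Swc×1, sWC×1, sWc×1, swC×1, swc×1
SsWWCc×SsWwCc grid (8·8=64): SSWWCC=2 SSWWCc=4 SSWWcc=2 SSWwCC=2 SSWwCc=4 SSWwcc=2 SsWWCC=4 SsWWCc=8 SsWWcc=4 SsWwCC=4 SsWwCc=8 SsWwcc=4 ssWWCC=2 ssWWCc=4 ssWWcc=2 ssWwCC=2 ssWwCc=4 ssWwcc=2
SSWWCC hits 2/64; gcd=2; 2÷2/64÷2 = 1/32

P(SSWWCC) = 1/32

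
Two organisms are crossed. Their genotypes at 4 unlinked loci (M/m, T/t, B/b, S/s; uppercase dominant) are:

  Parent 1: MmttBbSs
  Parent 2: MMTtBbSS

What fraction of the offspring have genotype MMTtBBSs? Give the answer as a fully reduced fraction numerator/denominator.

P(MMTtBBSs) = 1/32

MmttBbSs gametes: MtBS×2, MtBs×2, MtbS×2, Mtbs×2, mtBS×2, mtBs×2, mtbS×2, mtbs×2
MMTtBbSS gametes: MTBS×4, MTbS×4, MtBS×4, MtbS×4
MmttBbSs×MMTtBbSS grid (16·16=256): MMTtBBSS=8 MMTtBBSs=8 MMTtBbSS=16 MMTtBbSs=16 MMTtbbSS=8 MMTtbbSs=8 MMttBBSS=8 MMttBBSs=8 MMttBbSS=16 MMttBbSs=16 MMttbbSS=8 MMttbbSs=8 MmTtBBSS=8 MmTtBBSs=8 MmTtBbSS=16 MmTtBbSs=16 MmTtbbSS=8 MmTtbbSs=8 MmttBBSS=8 MmttBBSs=8 MmttBbSS=16 MmttBbSs=16 MmttbbSS=8 MmttbbSs=8
MMTtBBSs hits 8/256; gcd=8; 8÷8/256÷8 = 1/32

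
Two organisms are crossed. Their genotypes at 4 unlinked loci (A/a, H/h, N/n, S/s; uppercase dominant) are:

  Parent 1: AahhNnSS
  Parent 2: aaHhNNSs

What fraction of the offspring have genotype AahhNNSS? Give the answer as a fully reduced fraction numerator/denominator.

P(AahhNNSS) = 1/16

AahhNnSS gametes: AhNS×4, AhnS×4, ahNS×4, ahnS×4
aaHhNNSs gametes: aHNS×4, aHNs×4, ahNS×4, ahNs×4
AahhNnSS×aaHhNNSs grid (16·16=256): AaHhNNSS=16 AaHhNNSs=16 AaHhNnSS=16 AaHhNnSs=16 AahhNNSS=16 AahhNNSs=16 AahhNnSS=16 AahhNnSs=16 aaHhNNSS=16 aaHhNNSs=16 aaHhNnSS=16 aaHhNnSs=16 aahhNNSS=16 aahhNNSs=16 aahhNnSS=16 aahhNnSs=16
AahhNNSS hits 16/256; gcd=16; 16÷16/256÷16 = 1/16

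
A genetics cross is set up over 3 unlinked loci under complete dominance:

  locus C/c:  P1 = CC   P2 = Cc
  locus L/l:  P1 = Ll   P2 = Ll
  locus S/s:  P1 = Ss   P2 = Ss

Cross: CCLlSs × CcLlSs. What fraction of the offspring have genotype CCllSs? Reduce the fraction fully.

P(CCllSs) = 1/16

CCLlSs gametes: CLS×2, CLs×2, ClS×2, Cls×2
CcLlSs gametes: CLS×1, CLs×1, ClS×1, Cls×1, cLS×1, cLs×1, clS×1, cls×1
CCLlSs×CcLlSs grid (8·8=64): CCLLSS=2 CCLLSs=4 CCLLss=2 CCLlSS=4 CCLlSs=8 CCLlss=4 CCllSS=2 CCllSs=4 CCllss=2 CcLLSS=2 CcLLSs=4 CcLLss=2 CcLlSS=4 CcLlSs=8 CcLlss=4 CcllSS=2 CcllSs=4 Ccllss=2
CCllSs hits 4/64; gcd=4; 4÷4/64÷4 = 1/16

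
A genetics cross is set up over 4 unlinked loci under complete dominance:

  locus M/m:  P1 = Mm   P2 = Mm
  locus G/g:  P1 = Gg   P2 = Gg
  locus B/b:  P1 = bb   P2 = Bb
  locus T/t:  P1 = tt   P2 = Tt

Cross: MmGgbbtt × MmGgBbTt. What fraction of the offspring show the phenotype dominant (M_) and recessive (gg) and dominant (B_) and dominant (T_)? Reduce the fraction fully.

MmGgbbtt gametes: MGbt×4, Mgbt×4, mGbt×4, mgbt×4
MmGgBbTt gametes: MGBT×1, MGBt×1, MGbT×1, MGbt×1, MgBT×1, MgBt×1, MgbT×1, Mgbt×1, mGBT×1, mGBt×1, mGbT×1, mGbt×1, mgBT×1, mgBt×1, mgbT×1, mgbt×1
MmGgbbtt×MmGgBbTt grid (16·16=256): MMGGBbTt=4 MMGGBbtt=4 MMGGbbTt=4 MMGGbbtt=4 MMGgBbTt=8 MMGgBbtt=8 MMGgbbTt=8 MMGgbbtt=8 MMggBbTt=4 MMggBbtt=4 MMggbbTt=4 MMggbbtt=4 MmGGBbTt=8 MmGGBbtt=8 MmGGbbTt=8 MmGGbbtt=8 MmGgBbTt=16 MmGgBbtt=16 MmGgbbTt=16 MmGgbbtt=16 MmggBbTt=8 MmggBbtt=8 MmggbbTt=8 Mmggbbtt=8 mmGGBbTt=4 mmGGBbtt=4 mmGGbbTt=4 mmGGbbtt=4 mmGgBbTt=8 mmGgBbtt=8 mmGgbbTt=8 mmGgbbtt=8 mmggBbTt=4 mmggBbtt=4 mmggbbTt=4 mmggbbtt=4
M_ gg B_ T_ hits 12/256; gcd=4; 12÷4/256÷4 = 3/64

P(M_ gg B_ T_) = 3/64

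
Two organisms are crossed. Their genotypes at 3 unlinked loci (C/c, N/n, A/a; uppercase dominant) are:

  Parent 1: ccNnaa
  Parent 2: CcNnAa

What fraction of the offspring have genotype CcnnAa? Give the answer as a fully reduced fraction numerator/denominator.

ccNnaa gametes: cNa×4, cna×4
CcNnAa gametes: CNA×1, CNa×1, CnA×1, Cna×1, cNA×1, cNa×1, cnA×1, cna×1
ccNnaa×CcNnAa grid (8·8=64): CcNNAa=4 CcNNaa=4 CcNnAa=8 CcNnaa=8 CcnnAa=4 Ccnnaa=4 ccNNAa=4 ccNNaa=4 ccNnAa=8 ccNnaa=8 ccnnAa=4 ccnnaa=4
CcnnAa hits 4/64; gcd=4; 4÷4/64÷4 = 1/16

P(CcnnAa) = 1/16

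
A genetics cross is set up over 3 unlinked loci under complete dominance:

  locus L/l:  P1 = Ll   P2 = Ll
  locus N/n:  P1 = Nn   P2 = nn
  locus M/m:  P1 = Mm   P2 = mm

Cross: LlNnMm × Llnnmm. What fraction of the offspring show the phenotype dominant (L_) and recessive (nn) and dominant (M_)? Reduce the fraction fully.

P(L_ nn M_) = 3/16

LlNnMm gametes: LNM×1, LNm×1, LnM×1, Lnm×1, lNM×1, lNm×1, lnM×1, lnm×1
Llnnmm gametes: Lnm×4, lnm×4
LlNnMm×Llnnmm grid (8·8=64): LLNnMm=4 LLNnmm=4 LLnnMm=4 LLnnmm=4 LlNnMm=8 LlNnmm=8 LlnnMm=8 Llnnmm=8 llNnMm=4 llNnmm=4 llnnMm=4 llnnmm=4
L_ nn M_ hits 12/64; gcd=4; 12÷4/64÷4 = 3/16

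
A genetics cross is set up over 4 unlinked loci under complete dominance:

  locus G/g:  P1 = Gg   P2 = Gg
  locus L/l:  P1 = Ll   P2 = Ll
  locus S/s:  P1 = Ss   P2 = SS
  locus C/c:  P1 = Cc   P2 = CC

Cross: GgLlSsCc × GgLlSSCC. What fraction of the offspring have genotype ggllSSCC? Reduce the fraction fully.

GgLlSsCc gametes: GLSC×1, GLSc×1, GLsC×1, GLsc×1, GlSC×1, GlSc×1, GlsC×1, Glsc×1, gLSC×1, gLSc×1, gLsC×1, gLsc×1, glSC×1, glSc×1, glsC×1, glsc×1
GgLlSSCC gametes: GLSC×4, GlSC×4, gLSC×4, glSC×4
GgLlSsCc×GgLlSSCC grid (16·16=256): GGLLSSCC=4 GGLLSSCc=4 GGLLSsCC=4 GGLLSsCc=4 GGLlSSCC=8 GGLlSSCc=8 GGLlSsCC=8 GGLlSsCc=8 GGllSSCC=4 GGllSSCc=4 GGllSsCC=4 GGllSsCc=4 GgLLSSCC=8 GgLLSSCc=8 GgLLSsCC=8 GgLLSsCc=8 GgLlSSCC=16 GgLlSSCc=16 GgLlSsCC=16 GgLlSsCc=16 GgllSSCC=8 GgllSSCc=8 GgllSsCC=8 GgllSsCc=8 ggLLSSCC=4 ggLLSSCc=4 ggLLSsCC=4 ggLLSsCc=4 ggLlSSCC=8 ggLlSSCc=8 ggLlSsCC=8 ggLlSsCc=8 ggllSSCC=4 ggllSSCc=4 ggllSsCC=4 ggllSsCc=4
ggllSSCC hits 4/256; gcd=4; 4÷4/256÷4 = 1/64

P(ggllSSCC) = 1/64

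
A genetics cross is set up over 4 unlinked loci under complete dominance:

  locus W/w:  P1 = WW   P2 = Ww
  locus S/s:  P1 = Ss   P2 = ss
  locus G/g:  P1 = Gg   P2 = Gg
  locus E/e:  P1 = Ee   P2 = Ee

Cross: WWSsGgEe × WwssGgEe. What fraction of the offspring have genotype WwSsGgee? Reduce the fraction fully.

WWSsGgEe gametes: WSGE×2, WSGe×2, WSgE×2, WSge×2, WsGE×2, WsGe×2, WsgE×2, Wsge×2
WwssGgEe gametes: WsGE×2, WsGe×2, WsgE×2, Wsge×2, wsGE×2, wsGe×2, wsgE×2, wsge×2
WWSsGgEe×WwssGgEe grid (16·16=256): WWSsGGEE=4 WWSsGGEe=8 WWSsGGee=4 WWSsGgEE=8 WWSsGgEe=16 WWSsGgee=8 WWSsggEE=4 WWSsggEe=8 WWSsggee=4 WWssGGEE=4 WWssGGEe=8 WWssGGee=4 WWssGgEE=8 WWssGgEe=16 WWssGgee=8 WWssggEE=4 WWssggEe=8 WWssggee=4 WwSsGGEE=4 WwSsGGEe=8 WwSsGGee=4 WwSsGgEE=8 WwSsGgEe=16 WwSsGgee=8 WwSsggEE=4 WwSsggEe=8 WwSsggee=4 WwssGGEE=4 WwssGGEe=8 WwssGGee=4 WwssGgEE=8 WwssGgEe=16 WwssGgee=8 WwssggEE=4 WwssggEe=8 Wwssggee=4
WwSsGgee hits 8/256; gcd=8; 8÷8/256÷8 = 1/32

P(WwSsGgee) = 1/32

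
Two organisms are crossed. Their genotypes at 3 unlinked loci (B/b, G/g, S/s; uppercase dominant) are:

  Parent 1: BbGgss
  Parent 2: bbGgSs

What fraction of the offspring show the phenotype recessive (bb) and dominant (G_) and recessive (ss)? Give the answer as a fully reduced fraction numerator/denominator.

P(bb G_ ss) = 3/16

BbGgss gametes: BGs×2, Bgs×2, bGs×2, bgs×2
bbGgSs gametes: bGS×2, bGs×2, bgS×2, bgs×2
BbGgss×bbGgSs grid (8·8=64): BbGGSs=4 BbGGss=4 BbGgSs=8 BbGgss=8 BbggSs=4 Bbggss=4 bbGGSs=4 bbGGss=4 bbGgSs=8 bbGgss=8 bbggSs=4 bbggss=4
bb G_ ss hits 12/64; gcd=4; 12÷4/64÷4 = 3/16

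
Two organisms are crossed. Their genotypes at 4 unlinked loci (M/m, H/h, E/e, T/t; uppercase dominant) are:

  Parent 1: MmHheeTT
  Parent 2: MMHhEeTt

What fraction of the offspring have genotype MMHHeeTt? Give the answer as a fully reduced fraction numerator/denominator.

P(MMHHeeTt) = 1/32

MmHheeTT gametes: MHeT×4, MheT×4, mHeT×4, mheT×4
MMHhEeTt gametes: MHET×2, MHEt×2, MHeT×2, MHet×2, MhET×2, MhEt×2, MheT×2, Mhet×2
MmHheeTT×MMHhEeTt grid (16·16=256): MMHHEeTT=8 MMHHEeTt=8 MMHHeeTT=8 MMHHeeTt=8 MMHhEeTT=16 MMHhEeTt=16 MMHheeTT=16 MMHheeTt=16 MMhhEeTT=8 MMhhEeTt=8 MMhheeTT=8 MMhheeTt=8 MmHHEeTT=8 MmHHEeTt=8 MmHHeeTT=8 MmHHeeTt=8 MmHhEeTT=16 MmHhEeTt=16 MmHheeTT=16 MmHheeTt=16 MmhhEeTT=8 MmhhEeTt=8 MmhheeTT=8 MmhheeTt=8
MMHHeeTt hits 8/256; gcd=8; 8÷8/256÷8 = 1/32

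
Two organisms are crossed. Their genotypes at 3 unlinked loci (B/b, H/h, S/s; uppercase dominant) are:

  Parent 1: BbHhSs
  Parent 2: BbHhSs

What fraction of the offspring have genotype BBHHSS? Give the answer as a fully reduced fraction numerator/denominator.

BbHhSs gametes: BHS×1, BHs×1, BhS×1, Bhs×1, bHS×1, bHs×1, bhS×1, bhs×1
BbHhSs gametes: BHS×1, BHs×1, BhS×1, Bhs×1, bHS×1, bHs×1, bhS×1, bhs×1
BbHhSs×BbHhSs grid (8·8=64): BBHHSS=1 BBHHSs=2 BBHHss=1 BBHhSS=2 BBHhSs=4 BBHhss=2 BBhhSS=1 BBhhSs=2 BBhhss=1 BbHHSS=2 BbHHSs=4 BbHHss=2 BbHhSS=4 BbHhSs=8 BbHhss=4 BbhhSS=2 BbhhSs=4 Bbhhss=2 bbHHSS=1 bbHHSs=2 bbHHss=1 bbHhSS=2 bbHhSs=4 bbHhss=2 bbhhSS=1 bbhhSs=2 bbhhss=1
BBHHSS hits 1/64; gcd=1; 1÷1/64÷1 = 1/64

P(BBHHSS) = 1/64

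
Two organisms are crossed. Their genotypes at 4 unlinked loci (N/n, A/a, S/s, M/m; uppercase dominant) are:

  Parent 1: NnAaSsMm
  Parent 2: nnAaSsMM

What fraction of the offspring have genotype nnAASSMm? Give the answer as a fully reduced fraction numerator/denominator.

NnAaSsMm gametes: NASM×1, NASm×1, NAsM×1, NAsm×1, NaSM×1, NaSm×1, NasM×1, Nasm×1, nASM×1, nASm×1, nAsM×1, nAsm×1, naSM×1, naSm×1, nasM×1, nasm×1
nnAaSsMM gametes: nASM×4, nAsM×4, naSM×4, nasM×4
NnAaSsMm×nnAaSsMM grid (16·16=256): NnAASSMM=4 NnAASSMm=4 NnAASsMM=8 NnAASsMm=8 NnAAssMM=4 NnAAssMm=4 NnAaSSMM=8 NnAaSSMm=8 NnAaSsMM=16 NnAaSsMm=16 NnAassMM=8 NnAassMm=8 NnaaSSMM=4 NnaaSSMm=4 NnaaSsMM=8 NnaaSsMm=8 NnaassMM=4 NnaassMm=4 nnAASSMM=4 nnAASSMm=4 nnAASsMM=8 nnAASsMm=8 nnAAssMM=4 nnAAssMm=4 nnAaSSMM=8 nnAaSSMm=8 nnAaSsMM=16 nnAaSsMm=16 nnAassMM=8 nnAassMm=8 nnaaSSMM=4 nnaaSSMm=4 nnaaSsMM=8 nnaaSsMm=8 nnaassMM=4 nnaassMm=4
nnAASSMm hits 4/256; gcd=4; 4÷4/256÷4 = 1/64

P(nnAASSMm) = 1/64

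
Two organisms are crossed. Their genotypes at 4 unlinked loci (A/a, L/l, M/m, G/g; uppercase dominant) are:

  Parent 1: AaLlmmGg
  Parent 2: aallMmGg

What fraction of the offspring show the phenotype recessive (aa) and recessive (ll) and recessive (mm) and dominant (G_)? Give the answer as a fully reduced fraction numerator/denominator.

P(aa ll mm G_) = 3/32

AaLlmmGg gametes: ALmG×2, ALmg×2, AlmG×2, Almg×2, aLmG×2, aLmg×2, almG×2, almg×2
aallMmGg gametes: alMG×4, alMg×4, almG×4, almg×4
AaLlmmGg×aallMmGg grid (16·16=256): AaLlMmGG=8 AaLlMmGg=16 AaLlMmgg=8 AaLlmmGG=8 AaLlmmGg=16 AaLlmmgg=8 AallMmGG=8 AallMmGg=16 AallMmgg=8 AallmmGG=8 AallmmGg=16 Aallmmgg=8 aaLlMmGG=8 aaLlMmGg=16 aaLlMmgg=8 aaLlmmGG=8 aaLlmmGg=16 aaLlmmgg=8 aallMmGG=8 aallMmGg=16 aallMmgg=8 aallmmGG=8 aallmmGg=16 aallmmgg=8
aa ll mm G_ hits 24/256; gcd=8; 24÷8/256÷8 = 3/32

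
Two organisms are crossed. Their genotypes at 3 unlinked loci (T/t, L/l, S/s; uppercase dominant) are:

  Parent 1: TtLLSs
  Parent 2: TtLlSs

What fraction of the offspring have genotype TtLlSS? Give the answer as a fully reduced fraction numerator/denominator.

P(TtLlSS) = 1/16

TtLLSs gametes: TLS×2, TLs×2, tLS×2, tLs×2
TtLlSs gametes: TLS×1, TLs×1, TlS×1, Tls×1, tLS×1, tLs×1, tlS×1, tls×1
TtLLSs×TtLlSs grid (8·8=64): TTLLSS=2 TTLLSs=4 TTLLss=2 TTLlSS=2 TTLlSs=4 TTLlss=2 TtLLSS=4 TtLLSs=8 TtLLss=4 TtLlSS=4 TtLlSs=8 TtLlss=4 ttLLSS=2 ttLLSs=4 ttLLss=2 ttLlSS=2 ttLlSs=4 ttLlss=2
TtLlSS hits 4/64; gcd=4; 4÷4/64÷4 = 1/16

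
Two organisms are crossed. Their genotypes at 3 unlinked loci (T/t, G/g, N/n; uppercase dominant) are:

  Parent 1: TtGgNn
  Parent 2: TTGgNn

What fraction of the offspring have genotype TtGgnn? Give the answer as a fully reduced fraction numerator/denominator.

TtGgNn gametes: TGN×1, TGn×1, TgN×1, Tgn×1, tGN×1, tGn×1, tgN×1, tgn×1
TTGgNn gametes: TGN×2, TGn×2, TgN×2, Tgn×2
TtGgNn×TTGgNn grid (8·8=64): TTGGNN=2 TTGGNn=4 TTGGnn=2 TTGgNN=4 TTGgNn=8 TTGgnn=4 TTggNN=2 TTggNn=4 TTggnn=2 TtGGNN=2 TtGGNn=4 TtGGnn=2 TtGgNN=4 TtGgNn=8 TtGgnn=4 TtggNN=2 TtggNn=4 Ttggnn=2
TtGgnn hits 4/64; gcd=4; 4÷4/64÷4 = 1/16

P(TtGgnn) = 1/16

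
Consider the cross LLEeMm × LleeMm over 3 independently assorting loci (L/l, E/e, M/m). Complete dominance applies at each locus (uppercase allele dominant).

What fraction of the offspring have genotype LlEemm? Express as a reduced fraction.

P(LlEemm) = 1/16

LLEeMm gametes: LEM×2, LEm×2, LeM×2, Lem×2
LleeMm gametes: LeM×2, Lem×2, leM×2, lem×2
LLEeMm×LleeMm grid (8·8=64): LLEeMM=4 LLEeMm=8 LLEemm=4 LLeeMM=4 LLeeMm=8 LLeemm=4 LlEeMM=4 LlEeMm=8 LlEemm=4 LleeMM=4 LleeMm=8 Lleemm=4
LlEemm hits 4/64; gcd=4; 4÷4/64÷4 = 1/16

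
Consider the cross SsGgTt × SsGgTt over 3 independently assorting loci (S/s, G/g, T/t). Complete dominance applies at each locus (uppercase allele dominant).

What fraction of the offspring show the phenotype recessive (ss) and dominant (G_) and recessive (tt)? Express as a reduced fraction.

P(ss G_ tt) = 3/64

SsGgTt gametes: SGT×1, SGt×1, SgT×1, Sgt×1, sGT×1, sGt×1, sgT×1, sgt×1
SsGgTt gametes: SGT×1, SGt×1, SgT×1, Sgt×1, sGT×1, sGt×1, sgT×1, sgt×1
SsGgTt×SsGgTt grid (8·8=64): SSGGTT=1 SSGGTt=2 SSGGtt=1 SSGgTT=2 SSGgTt=4 SSGgtt=2 SSggTT=1 SSggTt=2 SSggtt=1 SsGGTT=2 SsGGTt=4 SsGGtt=2 SsGgTT=4 SsGgTt=8 SsGgtt=4 SsggTT=2 SsggTt=4 Ssggtt=2 ssGGTT=1 ssGGTt=2 ssGGtt=1 ssGgTT=2 ssGgTt=4 ssGgtt=2 ssggTT=1 ssggTt=2 ssggtt=1
ss G_ tt hits 3/64; gcd=1; 3÷1/64÷1 = 3/64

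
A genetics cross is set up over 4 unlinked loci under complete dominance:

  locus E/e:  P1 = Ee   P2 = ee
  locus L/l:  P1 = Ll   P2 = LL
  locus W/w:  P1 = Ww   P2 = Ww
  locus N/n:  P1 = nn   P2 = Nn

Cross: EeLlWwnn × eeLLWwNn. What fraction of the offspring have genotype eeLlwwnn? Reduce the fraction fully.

P(eeLlwwnn) = 1/32

EeLlWwnn gametes: ELWn×2, ELwn×2, ElWn×2, Elwn×2, eLWn×2, eLwn×2, elWn×2, elwn×2
eeLLWwNn gametes: eLWN×4, eLWn×4, eLwN×4, eLwn×4
EeLlWwnn×eeLLWwNn grid (16·16=256): EeLLWWNn=8 EeLLWWnn=8 EeLLWwNn=16 EeLLWwnn=16 EeLLwwNn=8 EeLLwwnn=8 EeLlWWNn=8 EeLlWWnn=8 EeLlWwNn=16 EeLlWwnn=16 EeLlwwNn=8 EeLlwwnn=8 eeLLWWNn=8 eeLLWWnn=8 eeLLWwNn=16 eeLLWwnn=16 eeLLwwNn=8 eeLLwwnn=8 eeLlWWNn=8 eeLlWWnn=8 eeLlWwNn=16 eeLlWwnn=16 eeLlwwNn=8 eeLlwwnn=8
eeLlwwnn hits 8/256; gcd=8; 8÷8/256÷8 = 1/32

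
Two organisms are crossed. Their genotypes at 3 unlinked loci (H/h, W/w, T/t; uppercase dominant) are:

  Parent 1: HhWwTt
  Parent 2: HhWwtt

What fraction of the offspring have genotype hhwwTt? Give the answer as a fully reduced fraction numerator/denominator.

P(hhwwTt) = 1/32

HhWwTt gametes: HWT×1, HWt×1, HwT×1, Hwt×1, hWT×1, hWt×1, hwT×1, hwt×1
HhWwtt gametes: HWt×2, Hwt×2, hWt×2, hwt×2
HhWwTt×HhWwtt grid (8·8=64): HHWWTt=2 HHWWtt=2 HHWwTt=4 HHWwtt=4 HHwwTt=2 HHwwtt=2 HhWWTt=4 HhWWtt=4 HhWwTt=8 HhWwtt=8 HhwwTt=4 Hhwwtt=4 hhWWTt=2 hhWWtt=2 hhWwTt=4 hhWwtt=4 hhwwTt=2 hhwwtt=2
hhwwTt hits 2/64; gcd=2; 2÷2/64÷2 = 1/32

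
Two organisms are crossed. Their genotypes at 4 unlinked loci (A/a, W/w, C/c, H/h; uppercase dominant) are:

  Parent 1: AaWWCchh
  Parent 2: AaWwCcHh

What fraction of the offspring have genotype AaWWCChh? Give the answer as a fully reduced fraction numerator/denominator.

P(AaWWCChh) = 1/32

AaWWCchh gametes: AWCh×4, AWch×4, aWCh×4, aWch×4
AaWwCcHh gametes: AWCH×1, AWCh×1, AWcH×1, AWch×1, AwCH×1, AwCh×1, AwcH×1, Awch×1, aWCH×1, aWCh×1, aWcH×1, aWch×1, awCH×1, awCh×1, awcH×1, awch×1
AaWWCchh×AaWwCcHh grid (16·16=256): AAWWCCHh=4 AAWWCChh=4 AAWWCcHh=8 AAWWCchh=8 AAWWccHh=4 AAWWcchh=4 AAWwCCHh=4 AAWwCChh=4 AAWwCcHh=8 AAWwCchh=8 AAWwccHh=4 AAWwcchh=4 AaWWCCHh=8 AaWWCChh=8 AaWWCcHh=16 AaWWCchh=16 AaWWccHh=8 AaWWcchh=8 AaWwCCHh=8 AaWwCChh=8 AaWwCcHh=16 AaWwCchh=16 AaWwccHh=8 AaWwcchh=8 aaWWCCHh=4 aaWWCChh=4 aaWWCcHh=8 aaWWCchh=8 aaWWccHh=4 aaWWcchh=4 aaWwCCHh=4 aaWwCChh=4 aaWwCcHh=8 aaWwCchh=8 aaWwccHh=4 aaWwcchh=4
AaWWCChh hits 8/256; gcd=8; 8÷8/256÷8 = 1/32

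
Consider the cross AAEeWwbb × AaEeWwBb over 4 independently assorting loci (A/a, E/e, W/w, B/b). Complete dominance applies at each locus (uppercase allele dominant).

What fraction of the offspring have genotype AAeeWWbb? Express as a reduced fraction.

AAEeWwbb gametes: AEWb×4, AEwb×4, AeWb×4, Aewb×4
AaEeWwBb gametes: AEWB×1, AEWb×1, AEwB×1, AEwb×1, AeWB×1, AeWb×1, AewB×1, Aewb×1, aEWB×1, aEWb×1, aEwB×1, aEwb×1, aeWB×1, aeWb×1, aewB×1, aewb×1
AAEeWwbb×AaEeWwBb grid (16·16=256): AAEEWWBb=4 AAEEWWbb=4 AAEEWwBb=8 AAEEWwbb=8 AAEEwwBb=4 AAEEwwbb=4 AAEeWWBb=8 AAEeWWbb=8 AAEeWwBb=16 AAEeWwbb=16 AAEewwBb=8 AAEewwbb=8 AAeeWWBb=4 AAeeWWbb=4 AAeeWwBb=8 AAeeWwbb=8 AAeewwBb=4 AAeewwbb=4 AaEEWWBb=4 AaEEWWbb=4 AaEEWwBb=8 AaEEWwbb=8 AaEEwwBb=4 AaEEwwbb=4 AaEeWWBb=8 AaEeWWbb=8 AaEeWwBb=16 AaEeWwbb=16 AaEewwBb=8 AaEewwbb=8 AaeeWWBb=4 AaeeWWbb=4 AaeeWwBb=8 AaeeWwbb=8 AaeewwBb=4 Aaeewwbb=4
AAeeWWbb hits 4/256; gcd=4; 4÷4/256÷4 = 1/64

P(AAeeWWbb) = 1/64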